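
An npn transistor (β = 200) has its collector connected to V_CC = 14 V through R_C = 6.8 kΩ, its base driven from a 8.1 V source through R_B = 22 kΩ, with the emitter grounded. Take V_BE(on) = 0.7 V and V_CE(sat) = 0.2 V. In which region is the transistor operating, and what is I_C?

saturation; I_C ≈ 2 mA

Assume active: I_B = (8.1 − 0.7)/22 = 0.336 mA, giving I_C = β·I_B = 67.3 mA.
But then V_CE = 14 − 67.3×6.8 = -443 V < V_CE(sat) = 0.2 V — impossible in the active region.
So the transistor is saturated. With V_CE = 0.2 V, I_C = (V_CC − 0.2)/R_C = 13.8/6.8 = 2.03 mA.
Check: β·I_B = 67.3 mA > I_C = 2.03 mA, confirming saturation.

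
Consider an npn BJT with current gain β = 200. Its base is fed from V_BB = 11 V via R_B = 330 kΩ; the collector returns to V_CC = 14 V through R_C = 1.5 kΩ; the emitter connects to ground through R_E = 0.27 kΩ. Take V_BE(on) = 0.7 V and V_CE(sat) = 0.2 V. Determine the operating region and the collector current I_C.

active; I_C ≈ 5.4 mA

Assume active. Base-emitter loop: I_B = (V_BB − V_BE)/(R_B + (β+1)R_E) = (11 − 0.7)/(330 + 201×0.27) = 0.0268 mA.
I_C = β·I_B = 200×0.0268 = 5.36 mA.
V_CE = V_CC − I_C·R_C − I_E·R_E = 14 − 5.36×1.5 − 5.39×0.27 = 4.5 V > V_CE(sat), so the active-region assumption holds.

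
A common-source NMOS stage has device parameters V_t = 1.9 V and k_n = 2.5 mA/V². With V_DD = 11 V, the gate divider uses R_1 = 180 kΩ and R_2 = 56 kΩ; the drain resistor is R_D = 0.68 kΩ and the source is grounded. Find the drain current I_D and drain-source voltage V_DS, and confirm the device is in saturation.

V_G = V_DD·R_2/(R_1+R_2) = 11×56/236 = 2.61 V. With the source grounded, V_GS = V_G = 2.61 V.
Assume saturation: I_D = (k_n/2)(V_GS − V_t)² = (2.5/2)×(2.61 − 1.9)² = 1.25×0.71² = 0.63 mA.
V_DS = V_DD − I_D·R_D = 11 − 0.63×0.68 = 10.6 V.
Saturation requires V_DS ≥ V_GS − V_t = 0.71 V; 10.6 ≥ 0.71 ✓.

I_D ≈ 0.63 mA, V_DS ≈ 11 V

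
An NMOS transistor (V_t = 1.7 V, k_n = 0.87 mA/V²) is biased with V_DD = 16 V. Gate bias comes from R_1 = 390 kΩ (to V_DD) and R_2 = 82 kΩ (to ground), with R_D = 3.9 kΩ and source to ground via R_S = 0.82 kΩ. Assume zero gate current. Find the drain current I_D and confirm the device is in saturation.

V_G = V_DD·R_2/(R_1+R_2) = 16×82/472 = 2.78 V.
Assume saturation: I_D = (k_n/2)(V_GS − V_t)² with V_GS = V_G − I_D·R_S = 2.78 − 0.82·I_D.
Substituting gives 0.292·I_D² − 1.77·I_D + 0.507 = 0, with roots I_D = 0.301 or 5.75 mA.
The root I_D = 5.75 mA gives V_GS = -1.94 V ≤ V_t, so take I_D = 0.301 mA.
Then V_GS = 2.53 V and V_DS = V_DD − I_D(R_D+R_S) = 16 − 0.301×4.72 = 14.6 V.
Saturation requires V_DS ≥ V_GS − V_t = 0.832 V; 14.6 ≥ 0.832 ✓.

I_D ≈ 0.3 mA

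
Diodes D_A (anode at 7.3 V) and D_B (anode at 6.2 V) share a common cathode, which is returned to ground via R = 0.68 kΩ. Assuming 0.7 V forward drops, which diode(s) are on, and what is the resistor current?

Only D_A conducts; I_R ≈ 9.7 mA

Assume both conduct. Then node N would need to be at both 7.3−0.7 = 6.6 V and 6.2−0.7 = 5.5 V, which is impossible.
Assume only D_A conducts: V_N = 7.3 − 0.7 = 6.6 V, so I_R = 6.6/0.68 = 9.71 mA.
Check D_B: its anode-to-cathode voltage is 6.2 − 6.6 = -0.4 V < 0.7 V, so it is off. The assumption is consistent.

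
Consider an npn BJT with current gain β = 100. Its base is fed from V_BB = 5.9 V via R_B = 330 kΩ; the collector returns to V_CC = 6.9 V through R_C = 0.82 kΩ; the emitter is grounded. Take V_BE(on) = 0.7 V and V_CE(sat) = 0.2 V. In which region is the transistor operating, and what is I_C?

active; I_C ≈ 1.6 mA

Assume active. Base-emitter loop: I_B = (V_BB − V_BE)/R_B = (5.9 − 0.7)/330 = 0.0158 mA.
I_C = β·I_B = 100×0.0158 = 1.58 mA.
V_CE = V_CC − I_C·R_C = 6.9 − 1.58×0.82 = 5.61 V > V_CE(sat), so the active-region assumption holds.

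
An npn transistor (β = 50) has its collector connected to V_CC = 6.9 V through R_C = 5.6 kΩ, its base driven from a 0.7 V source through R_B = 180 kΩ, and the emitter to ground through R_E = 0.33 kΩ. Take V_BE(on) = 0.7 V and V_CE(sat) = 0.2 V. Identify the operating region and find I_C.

V_BB = 0.7 V ≤ V_BE(on) = 0.7 V, so the base-emitter junction is not forward biased.
The transistor is in cutoff: I_B = I_C = 0.

cutoff; I_C ≈ 0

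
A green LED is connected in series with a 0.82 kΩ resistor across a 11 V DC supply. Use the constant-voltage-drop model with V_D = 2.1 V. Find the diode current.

I ≈ 11 mA

KVL around the loop: 11 = V_D + I·R = 2.1 + I × 0.82 kΩ.
So I = (11 − 2.1) / 0.82 kΩ = 8.9 / 0.82 = 10.9 mA.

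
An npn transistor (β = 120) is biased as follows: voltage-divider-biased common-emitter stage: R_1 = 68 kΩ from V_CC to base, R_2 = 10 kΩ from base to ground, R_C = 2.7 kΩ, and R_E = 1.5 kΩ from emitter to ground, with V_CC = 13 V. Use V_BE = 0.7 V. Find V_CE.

Thevenize the base divider: V_Th = V_CC·R_2/(R_1+R_2) = 13×10/78 = 1.67 V, R_Th = R_1‖R_2 = 8.72 kΩ.
Base-emitter loop: V_Th = I_B·R_Th + V_BE + (β+1)I_B·R_E, so I_B = (1.67 − 0.7) / (8.72 + 121×1.5) = 0.00508 mA.
I_C = β·I_B = 120×0.00508 = 0.61 mA, and I_E = (β+1)I_B = 0.615 mA.
V_CE = V_CC − I_C·R_C − I_E·R_E = 13 − 0.61×2.7 − 0.615×1.5 = 10.4 V.
V_CE = 10.4 V > 0.2 V confirms active-region operation.

V_CE ≈ 10 V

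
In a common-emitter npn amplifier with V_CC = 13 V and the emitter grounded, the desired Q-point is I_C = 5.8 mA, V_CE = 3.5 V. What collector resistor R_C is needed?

Collector loop: V_CC = I_C·R_C + V_CE.
R_C = (V_CC − V_CE)/I_C = (13 − 3.5)/5.8 = 1.64 kΩ.

R_C ≈ 1.6 kΩ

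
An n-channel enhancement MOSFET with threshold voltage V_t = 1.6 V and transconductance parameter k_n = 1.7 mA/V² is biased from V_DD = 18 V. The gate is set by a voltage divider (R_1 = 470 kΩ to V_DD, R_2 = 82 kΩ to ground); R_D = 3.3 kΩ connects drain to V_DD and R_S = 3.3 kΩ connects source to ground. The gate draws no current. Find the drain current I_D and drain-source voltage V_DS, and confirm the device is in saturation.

V_G = V_DD·R_2/(R_1+R_2) = 18×82/552 = 2.67 V.
Assume saturation: I_D = (k_n/2)(V_GS − V_t)² with V_GS = V_G − I_D·R_S = 2.67 − 3.3·I_D.
Substituting gives 9.26·I_D² − 7.02·I_D + 0.98 = 0, with roots I_D = 0.184 or 0.575 mA.
The root I_D = 0.575 mA gives V_GS = 0.778 V ≤ V_t, so take I_D = 0.184 mA.
Then V_GS = 2.07 V and V_DS = V_DD − I_D(R_D+R_S) = 18 − 0.184×6.6 = 16.8 V.
Saturation requires V_DS ≥ V_GS − V_t = 0.466 V; 16.8 ≥ 0.466 ✓.

I_D ≈ 0.18 mA, V_DS ≈ 17 V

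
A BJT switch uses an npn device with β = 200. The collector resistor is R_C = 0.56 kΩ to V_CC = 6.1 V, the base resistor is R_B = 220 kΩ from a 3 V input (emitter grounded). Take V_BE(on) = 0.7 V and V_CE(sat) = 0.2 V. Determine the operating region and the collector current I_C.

active; I_C ≈ 2.1 mA

Assume active. Base-emitter loop: I_B = (V_BB − V_BE)/R_B = (3 − 0.7)/220 = 0.0105 mA.
I_C = β·I_B = 200×0.0105 = 2.09 mA.
V_CE = V_CC − I_C·R_C = 6.1 − 2.09×0.56 = 4.93 V > V_CE(sat), so the active-region assumption holds.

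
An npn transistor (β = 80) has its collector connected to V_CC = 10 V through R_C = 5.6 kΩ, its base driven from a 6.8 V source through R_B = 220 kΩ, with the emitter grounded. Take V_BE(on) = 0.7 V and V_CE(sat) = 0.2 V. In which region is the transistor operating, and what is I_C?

Assume active: I_B = (6.8 − 0.7)/220 = 0.0277 mA, giving I_C = β·I_B = 2.22 mA.
But then V_CE = 10 − 2.22×5.6 = -2.42 V < V_CE(sat) = 0.2 V — impossible in the active region.
So the transistor is saturated. With V_CE = 0.2 V, I_C = (V_CC − 0.2)/R_C = 9.8/5.6 = 1.75 mA.
Check: β·I_B = 2.22 mA > I_C = 1.75 mA, confirming saturation.

saturation; I_C ≈ 1.8 mA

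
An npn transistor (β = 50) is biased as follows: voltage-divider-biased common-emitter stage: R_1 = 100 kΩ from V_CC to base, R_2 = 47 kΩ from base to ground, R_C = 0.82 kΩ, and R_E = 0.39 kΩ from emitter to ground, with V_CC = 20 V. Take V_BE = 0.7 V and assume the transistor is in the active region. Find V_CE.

V_CE ≈ 13 V

Thevenize the base divider: V_Th = V_CC·R_2/(R_1+R_2) = 20×47/147 = 6.39 V, R_Th = R_1‖R_2 = 32 kΩ.
Base-emitter loop: V_Th = I_B·R_Th + V_BE + (β+1)I_B·R_E, so I_B = (6.39 − 0.7) / (32 + 51×0.39) = 0.11 mA.
I_C = β·I_B = 50×0.11 = 5.49 mA, and I_E = (β+1)I_B = 5.6 mA.
V_CE = V_CC − I_C·R_C − I_E·R_E = 20 − 5.49×0.82 − 5.6×0.39 = 13.3 V.
V_CE = 13.3 V > 0.2 V confirms active-region operation.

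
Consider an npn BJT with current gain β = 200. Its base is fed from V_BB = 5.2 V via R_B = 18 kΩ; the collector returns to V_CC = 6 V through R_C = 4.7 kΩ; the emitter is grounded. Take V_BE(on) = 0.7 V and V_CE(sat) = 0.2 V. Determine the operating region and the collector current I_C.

saturation; I_C ≈ 1.2 mA

Assume active: I_B = (5.2 − 0.7)/18 = 0.25 mA, giving I_C = β·I_B = 50 mA.
But then V_CE = 6 − 50×4.7 = -229 V < V_CE(sat) = 0.2 V — impossible in the active region.
So the transistor is saturated. With V_CE = 0.2 V, I_C = (V_CC − 0.2)/R_C = 5.8/4.7 = 1.23 mA.
Check: β·I_B = 50 mA > I_C = 1.23 mA, confirming saturation.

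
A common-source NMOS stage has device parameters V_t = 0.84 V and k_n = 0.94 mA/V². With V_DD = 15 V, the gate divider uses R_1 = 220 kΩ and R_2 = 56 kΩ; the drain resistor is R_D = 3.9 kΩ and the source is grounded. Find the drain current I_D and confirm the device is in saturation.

V_G = V_DD·R_2/(R_1+R_2) = 15×56/276 = 3.04 V. With the source grounded, V_GS = V_G = 3.04 V.
Assume saturation: I_D = (k_n/2)(V_GS − V_t)² = (0.94/2)×(3.04 − 0.84)² = 0.47×2.2² = 2.28 mA.
V_DS = V_DD − I_D·R_D = 15 − 2.28×3.9 = 6.1 V.
Saturation requires V_DS ≥ V_GS − V_t = 2.2 V; 6.1 ≥ 2.2 ✓.

I_D ≈ 2.3 mA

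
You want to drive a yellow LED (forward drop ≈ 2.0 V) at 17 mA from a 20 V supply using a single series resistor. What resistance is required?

R ≈ 1.1 kΩ

The resistor drops V_S − V_D = 20 − 2.0 = 18 V at 17 mA.
R = 18 V / 17 mA = 1.06 kΩ.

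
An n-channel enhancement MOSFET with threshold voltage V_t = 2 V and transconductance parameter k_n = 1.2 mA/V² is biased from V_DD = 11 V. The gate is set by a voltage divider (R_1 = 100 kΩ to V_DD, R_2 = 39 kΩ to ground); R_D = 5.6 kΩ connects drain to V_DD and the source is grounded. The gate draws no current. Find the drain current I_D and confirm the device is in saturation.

I_D ≈ 0.71 mA

V_G = V_DD·R_2/(R_1+R_2) = 11×39/139 = 3.09 V. With the source grounded, V_GS = V_G = 3.09 V.
Assume saturation: I_D = (k_n/2)(V_GS − V_t)² = (1.2/2)×(3.09 − 2)² = 0.6×1.09² = 0.708 mA.
V_DS = V_DD − I_D·R_D = 11 − 0.708×5.6 = 7.03 V.
Saturation requires V_DS ≥ V_GS − V_t = 1.09 V; 7.03 ≥ 1.09 ✓.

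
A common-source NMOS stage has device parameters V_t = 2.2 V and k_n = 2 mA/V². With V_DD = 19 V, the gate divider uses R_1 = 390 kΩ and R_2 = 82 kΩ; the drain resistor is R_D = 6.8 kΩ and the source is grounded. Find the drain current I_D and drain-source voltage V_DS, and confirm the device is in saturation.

I_D ≈ 1.2 mA, V_DS ≈ 11 V

V_G = V_DD·R_2/(R_1+R_2) = 19×82/472 = 3.3 V. With the source grounded, V_GS = V_G = 3.3 V.
Assume saturation: I_D = (k_n/2)(V_GS − V_t)² = (2/2)×(3.3 − 2.2)² = 1×1.1² = 1.21 mA.
V_DS = V_DD − I_D·R_D = 19 − 1.21×6.8 = 10.8 V.
Saturation requires V_DS ≥ V_GS − V_t = 1.1 V; 10.8 ≥ 1.1 ✓.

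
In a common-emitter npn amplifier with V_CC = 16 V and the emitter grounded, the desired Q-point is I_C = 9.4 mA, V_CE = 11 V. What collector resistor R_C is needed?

R_C ≈ 0.53 kΩ

Collector loop: V_CC = I_C·R_C + V_CE.
R_C = (V_CC − V_CE)/I_C = (16 − 11)/9.4 = 0.532 kΩ.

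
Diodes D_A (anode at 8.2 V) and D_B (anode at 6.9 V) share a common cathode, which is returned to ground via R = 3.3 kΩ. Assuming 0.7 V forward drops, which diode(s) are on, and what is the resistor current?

Assume both conduct. Then node N would need to be at both 8.2−0.7 = 7.5 V and 6.9−0.7 = 6.2 V, which is impossible.
Assume only D_A conducts: V_N = 8.2 − 0.7 = 7.5 V, so I_R = 7.5/3.3 = 2.27 mA.
Check D_B: its anode-to-cathode voltage is 6.9 − 7.5 = -0.6 V < 0.7 V, so it is off. The assumption is consistent.

Only D_A conducts; I_R ≈ 2.3 mA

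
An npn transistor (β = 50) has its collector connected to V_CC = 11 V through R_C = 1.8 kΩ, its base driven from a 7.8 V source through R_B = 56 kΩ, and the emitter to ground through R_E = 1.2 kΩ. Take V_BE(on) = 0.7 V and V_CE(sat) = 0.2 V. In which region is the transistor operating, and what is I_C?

Assume active. Base-emitter loop: I_B = (V_BB − V_BE)/(R_B + (β+1)R_E) = (7.8 − 0.7)/(56 + 51×1.2) = 0.0606 mA.
I_C = β·I_B = 50×0.0606 = 3.03 mA.
V_CE = V_CC − I_C·R_C − I_E·R_E = 11 − 3.03×1.8 − 3.09×1.2 = 1.84 V > V_CE(sat), so the active-region assumption holds.

active; I_C ≈ 3 mA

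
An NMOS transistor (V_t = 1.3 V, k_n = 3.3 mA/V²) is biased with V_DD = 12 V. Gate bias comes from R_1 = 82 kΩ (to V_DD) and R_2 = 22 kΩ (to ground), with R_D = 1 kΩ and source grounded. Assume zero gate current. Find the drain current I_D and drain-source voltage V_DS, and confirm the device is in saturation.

I_D ≈ 2.5 mA, V_DS ≈ 9.5 V

V_G = V_DD·R_2/(R_1+R_2) = 12×22/104 = 2.54 V. With the source grounded, V_GS = V_G = 2.54 V.
Assume saturation: I_D = (k_n/2)(V_GS − V_t)² = (3.3/2)×(2.54 − 1.3)² = 1.65×1.24² = 2.53 mA.
V_DS = V_DD − I_D·R_D = 12 − 2.53×1 = 9.47 V.
Saturation requires V_DS ≥ V_GS − V_t = 1.24 V; 9.47 ≥ 1.24 ✓.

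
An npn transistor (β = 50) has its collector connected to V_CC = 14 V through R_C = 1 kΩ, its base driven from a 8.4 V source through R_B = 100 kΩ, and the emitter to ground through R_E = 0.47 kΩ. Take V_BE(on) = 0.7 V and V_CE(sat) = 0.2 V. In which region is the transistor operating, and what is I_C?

Assume active. Base-emitter loop: I_B = (V_BB − V_BE)/(R_B + (β+1)R_E) = (8.4 − 0.7)/(100 + 51×0.47) = 0.0621 mA.
I_C = β·I_B = 50×0.0621 = 3.11 mA.
V_CE = V_CC − I_C·R_C − I_E·R_E = 14 − 3.11×1 − 3.17×0.47 = 9.41 V > V_CE(sat), so the active-region assumption holds.

active; I_C ≈ 3.1 mA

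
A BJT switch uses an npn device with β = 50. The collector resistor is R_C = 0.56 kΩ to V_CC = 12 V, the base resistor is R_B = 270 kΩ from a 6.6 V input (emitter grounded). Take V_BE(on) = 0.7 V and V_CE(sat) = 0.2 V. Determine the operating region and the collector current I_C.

Assume active. Base-emitter loop: I_B = (V_BB − V_BE)/R_B = (6.6 − 0.7)/270 = 0.0219 mA.
I_C = β·I_B = 50×0.0219 = 1.09 mA.
V_CE = V_CC − I_C·R_C = 12 − 1.09×0.56 = 11.4 V > V_CE(sat), so the active-region assumption holds.

active; I_C ≈ 1.1 mA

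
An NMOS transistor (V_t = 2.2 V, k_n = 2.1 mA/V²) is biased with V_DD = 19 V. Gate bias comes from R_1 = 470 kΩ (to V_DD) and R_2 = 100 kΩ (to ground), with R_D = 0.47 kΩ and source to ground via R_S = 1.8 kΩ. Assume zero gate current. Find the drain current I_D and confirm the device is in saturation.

I_D ≈ 0.32 mA

V_G = V_DD·R_2/(R_1+R_2) = 19×100/570 = 3.33 V.
Assume saturation: I_D = (k_n/2)(V_GS − V_t)² with V_GS = V_G − I_D·R_S = 3.33 − 1.8·I_D.
Substituting gives 3.4·I_D² − 5.28·I_D + 1.35 = 0, with roots I_D = 0.322 or 1.23 mA.
The root I_D = 1.23 mA gives V_GS = 1.12 V ≤ V_t, so take I_D = 0.322 mA.
Then V_GS = 2.75 V and V_DS = V_DD − I_D(R_D+R_S) = 19 − 0.322×2.27 = 18.3 V.
Saturation requires V_DS ≥ V_GS − V_t = 0.554 V; 18.3 ≥ 0.554 ✓.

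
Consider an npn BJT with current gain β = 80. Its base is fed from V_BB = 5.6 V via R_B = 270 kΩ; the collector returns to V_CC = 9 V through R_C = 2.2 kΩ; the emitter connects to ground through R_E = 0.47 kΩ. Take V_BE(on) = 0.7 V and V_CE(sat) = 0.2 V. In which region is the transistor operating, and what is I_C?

active; I_C ≈ 1.3 mA

Assume active. Base-emitter loop: I_B = (V_BB − V_BE)/(R_B + (β+1)R_E) = (5.6 − 0.7)/(270 + 81×0.47) = 0.0159 mA.
I_C = β·I_B = 80×0.0159 = 1.27 mA.
V_CE = V_CC − I_C·R_C − I_E·R_E = 9 − 1.27×2.2 − 1.29×0.47 = 5.6 V > V_CE(sat), so the active-region assumption holds.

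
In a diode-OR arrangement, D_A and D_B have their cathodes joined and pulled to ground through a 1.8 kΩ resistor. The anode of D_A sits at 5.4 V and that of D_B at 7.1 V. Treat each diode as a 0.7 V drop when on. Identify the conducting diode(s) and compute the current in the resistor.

Assume both conduct. Then node N would need to be at both 5.4−0.7 = 4.7 V and 7.1−0.7 = 6.4 V, which is impossible.
Assume only D_B conducts: V_N = 7.1 − 0.7 = 6.4 V, so I_R = 6.4/1.8 = 3.56 mA.
Check D_A: its anode-to-cathode voltage is 5.4 − 6.4 = -1 V < 0.7 V, so it is off. The assumption is consistent.

Only D_B conducts; I_R ≈ 3.6 mA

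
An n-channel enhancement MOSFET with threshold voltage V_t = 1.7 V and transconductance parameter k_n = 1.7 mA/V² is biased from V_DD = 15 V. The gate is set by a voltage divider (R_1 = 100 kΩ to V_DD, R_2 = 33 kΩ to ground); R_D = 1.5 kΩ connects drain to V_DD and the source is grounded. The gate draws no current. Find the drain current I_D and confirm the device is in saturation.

V_G = V_DD·R_2/(R_1+R_2) = 15×33/133 = 3.72 V. With the source grounded, V_GS = V_G = 3.72 V.
Assume saturation: I_D = (k_n/2)(V_GS − V_t)² = (1.7/2)×(3.72 − 1.7)² = 0.85×2.02² = 3.47 mA.
V_DS = V_DD − I_D·R_D = 15 − 3.47×1.5 = 9.79 V.
Saturation requires V_DS ≥ V_GS − V_t = 2.02 V; 9.79 ≥ 2.02 ✓.

I_D ≈ 3.5 mA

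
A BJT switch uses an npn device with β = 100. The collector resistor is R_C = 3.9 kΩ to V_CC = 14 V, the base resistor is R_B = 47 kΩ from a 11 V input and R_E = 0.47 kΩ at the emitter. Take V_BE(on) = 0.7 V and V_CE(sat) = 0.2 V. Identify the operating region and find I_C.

Assume active: I_B = (11 − 0.7)/(47 + 101×0.47) = 0.109 mA, I_C = β·I_B = 10.9 mA.
Then V_CE = 14 − 10.9×3.9 − 11×0.47 = -33.7 V < 0.2 V — the active assumption fails.
Re-solve with V_CE = 0.2 V. KCL at the emitter: V_E/R_E = (V_BB−0.7−V_E)/R_B + (V_CC−0.2−V_E)/R_C, giving V_E = 1.56 V.
I_C = (V_CC − 0.2 − V_E)/R_C = (13.8 − 1.56)/3.9 = 3.14 mA.
Check: I_B = (10.3 − 1.56)/47 = 0.186 mA, and β·I_B = 18.6 mA > I_C, confirming saturation.

saturation; I_C ≈ 3.1 mA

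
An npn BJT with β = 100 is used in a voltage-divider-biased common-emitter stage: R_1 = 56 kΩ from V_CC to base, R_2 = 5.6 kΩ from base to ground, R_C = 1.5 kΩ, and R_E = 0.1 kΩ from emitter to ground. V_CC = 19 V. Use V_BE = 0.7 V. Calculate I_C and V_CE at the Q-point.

Thevenize the base divider: V_Th = V_CC·R_2/(R_1+R_2) = 19×5.6/61.6 = 1.73 V, R_Th = R_1‖R_2 = 5.09 kΩ.
Base-emitter loop: V_Th = I_B·R_Th + V_BE + (β+1)I_B·R_E, so I_B = (1.73 − 0.7) / (5.09 + 101×0.1) = 0.0676 mA.
I_C = β·I_B = 100×0.0676 = 6.76 mA, and I_E = (β+1)I_B = 6.83 mA.
V_CE = V_CC − I_C·R_C − I_E·R_E = 19 − 6.76×1.5 − 6.83×0.1 = 8.17 V.
V_CE = 8.17 V > 0.2 V confirms active-region operation.

I_C ≈ 6.8 mA, V_CE ≈ 8.2 V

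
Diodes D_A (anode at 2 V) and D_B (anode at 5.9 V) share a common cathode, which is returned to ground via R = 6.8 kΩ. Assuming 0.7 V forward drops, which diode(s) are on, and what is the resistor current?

Assume both conduct. Then node N would need to be at both 2−0.7 = 1.3 V and 5.9−0.7 = 5.2 V, which is impossible.
Assume only D_B conducts: V_N = 5.9 − 0.7 = 5.2 V, so I_R = 5.2/6.8 = 0.765 mA.
Check D_A: its anode-to-cathode voltage is 2 − 5.2 = -3.2 V < 0.7 V, so it is off. The assumption is consistent.

Only D_B conducts; I_R ≈ 0.76 mA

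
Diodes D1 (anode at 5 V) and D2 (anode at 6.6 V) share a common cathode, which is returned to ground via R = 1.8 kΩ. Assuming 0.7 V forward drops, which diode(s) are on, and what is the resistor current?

Assume both conduct. Then node N would need to be at both 5−0.7 = 4.3 V and 6.6−0.7 = 5.9 V, which is impossible.
Assume only D2 conducts: V_N = 6.6 − 0.7 = 5.9 V, so I_R = 5.9/1.8 = 3.28 mA.
Check D1: its anode-to-cathode voltage is 5 − 5.9 = -0.9 V < 0.7 V, so it is off. The assumption is consistent.

Only D2 conducts; I_R ≈ 3.3 mA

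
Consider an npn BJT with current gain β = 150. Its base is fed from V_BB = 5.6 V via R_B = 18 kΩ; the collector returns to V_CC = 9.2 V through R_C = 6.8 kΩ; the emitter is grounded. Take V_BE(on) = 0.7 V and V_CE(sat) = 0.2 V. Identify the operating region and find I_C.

saturation; I_C ≈ 1.3 mA

Assume active: I_B = (5.6 − 0.7)/18 = 0.272 mA, giving I_C = β·I_B = 40.8 mA.
But then V_CE = 9.2 − 40.8×6.8 = -268 V < V_CE(sat) = 0.2 V — impossible in the active region.
So the transistor is saturated. With V_CE = 0.2 V, I_C = (V_CC − 0.2)/R_C = 9/6.8 = 1.32 mA.
Check: β·I_B = 40.8 mA > I_C = 1.32 mA, confirming saturation.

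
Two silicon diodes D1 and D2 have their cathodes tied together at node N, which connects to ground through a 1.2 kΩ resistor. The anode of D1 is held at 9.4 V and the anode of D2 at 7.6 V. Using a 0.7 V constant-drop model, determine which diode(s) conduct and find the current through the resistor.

Only D1 conducts; I_R ≈ 7.3 mA

Assume both conduct. Then node N would need to be at both 9.4−0.7 = 8.7 V and 7.6−0.7 = 6.9 V, which is impossible.
Assume only D1 conducts: V_N = 9.4 − 0.7 = 8.7 V, so I_R = 8.7/1.2 = 7.25 mA.
Check D2: its anode-to-cathode voltage is 7.6 − 8.7 = -1.1 V < 0.7 V, so it is off. The assumption is consistent.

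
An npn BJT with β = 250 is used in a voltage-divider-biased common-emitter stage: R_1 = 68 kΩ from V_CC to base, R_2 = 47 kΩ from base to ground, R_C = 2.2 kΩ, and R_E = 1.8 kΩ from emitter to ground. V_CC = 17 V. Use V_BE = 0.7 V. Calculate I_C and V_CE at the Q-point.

Thevenize the base divider: V_Th = V_CC·R_2/(R_1+R_2) = 17×47/115 = 6.95 V, R_Th = R_1‖R_2 = 27.8 kΩ.
Base-emitter loop: V_Th = I_B·R_Th + V_BE + (β+1)I_B·R_E, so I_B = (6.95 − 0.7) / (27.8 + 251×1.8) = 0.013 mA.
I_C = β·I_B = 250×0.013 = 3.26 mA, and I_E = (β+1)I_B = 3.27 mA.
V_CE = V_CC − I_C·R_C − I_E·R_E = 17 − 3.26×2.2 − 3.27×1.8 = 3.95 V.
V_CE = 3.95 V > 0.2 V confirms active-region operation.

I_C ≈ 3.3 mA, V_CE ≈ 3.9 V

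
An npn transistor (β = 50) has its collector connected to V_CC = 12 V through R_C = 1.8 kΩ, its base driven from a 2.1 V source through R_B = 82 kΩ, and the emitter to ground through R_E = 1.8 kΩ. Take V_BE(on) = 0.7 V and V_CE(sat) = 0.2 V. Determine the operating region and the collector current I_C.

Assume active. Base-emitter loop: I_B = (V_BB − V_BE)/(R_B + (β+1)R_E) = (2.1 − 0.7)/(82 + 51×1.8) = 0.00806 mA.
I_C = β·I_B = 50×0.00806 = 0.403 mA.
V_CE = V_CC − I_C·R_C − I_E·R_E = 12 − 0.403×1.8 − 0.411×1.8 = 10.5 V > V_CE(sat), so the active-region assumption holds.

active; I_C ≈ 0.4 mA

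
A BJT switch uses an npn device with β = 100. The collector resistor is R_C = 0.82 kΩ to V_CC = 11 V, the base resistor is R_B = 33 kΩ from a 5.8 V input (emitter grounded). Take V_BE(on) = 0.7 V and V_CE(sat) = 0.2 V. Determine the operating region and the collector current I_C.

Assume active: I_B = (5.8 − 0.7)/33 = 0.155 mA, giving I_C = β·I_B = 15.5 mA.
But then V_CE = 11 − 15.5×0.82 = -1.67 V < V_CE(sat) = 0.2 V — impossible in the active region.
So the transistor is saturated. With V_CE = 0.2 V, I_C = (V_CC − 0.2)/R_C = 10.8/0.82 = 13.2 mA.
Check: β·I_B = 15.5 mA > I_C = 13.2 mA, confirming saturation.

saturation; I_C ≈ 13 mA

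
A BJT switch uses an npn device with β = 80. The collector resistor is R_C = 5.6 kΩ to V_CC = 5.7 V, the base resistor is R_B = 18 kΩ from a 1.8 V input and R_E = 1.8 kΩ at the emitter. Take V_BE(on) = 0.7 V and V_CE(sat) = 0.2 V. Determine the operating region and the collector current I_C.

Assume active. Base-emitter loop: I_B = (V_BB − V_BE)/(R_B + (β+1)R_E) = (1.8 − 0.7)/(18 + 81×1.8) = 0.00672 mA.
I_C = β·I_B = 80×0.00672 = 0.537 mA.
V_CE = V_CC − I_C·R_C − I_E·R_E = 5.7 − 0.537×5.6 − 0.544×1.8 = 1.71 V > V_CE(sat), so the active-region assumption holds.

active; I_C ≈ 0.54 mA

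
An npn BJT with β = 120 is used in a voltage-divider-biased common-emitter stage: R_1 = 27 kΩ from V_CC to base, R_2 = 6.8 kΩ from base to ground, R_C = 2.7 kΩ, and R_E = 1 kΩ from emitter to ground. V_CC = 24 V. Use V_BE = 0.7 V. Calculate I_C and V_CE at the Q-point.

Thevenize the base divider: V_Th = V_CC·R_2/(R_1+R_2) = 24×6.8/33.8 = 4.83 V, R_Th = R_1‖R_2 = 5.43 kΩ.
Base-emitter loop: V_Th = I_B·R_Th + V_BE + (β+1)I_B·R_E, so I_B = (4.83 − 0.7) / (5.43 + 121×1) = 0.0327 mA.
I_C = β·I_B = 120×0.0327 = 3.92 mA, and I_E = (β+1)I_B = 3.95 mA.
V_CE = V_CC − I_C·R_C − I_E·R_E = 24 − 3.92×2.7 − 3.95×1 = 9.47 V.
V_CE = 9.47 V > 0.2 V confirms active-region operation.

I_C ≈ 3.9 mA, V_CE ≈ 9.5 V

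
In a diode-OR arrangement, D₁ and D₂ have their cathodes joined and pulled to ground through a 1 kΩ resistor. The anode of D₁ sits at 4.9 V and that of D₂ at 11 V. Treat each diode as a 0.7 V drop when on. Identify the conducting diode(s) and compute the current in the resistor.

Only D₂ conducts; I_R ≈ 10 mA

Assume both conduct. Then node N would need to be at both 4.9−0.7 = 4.2 V and 11−0.7 = 10.3 V, which is impossible.
Assume only D₂ conducts: V_N = 11 − 0.7 = 10.3 V, so I_R = 10.3/1 = 10.3 mA.
Check D₁: its anode-to-cathode voltage is 4.9 − 10.3 = -5.4 V < 0.7 V, so it is off. The assumption is consistent.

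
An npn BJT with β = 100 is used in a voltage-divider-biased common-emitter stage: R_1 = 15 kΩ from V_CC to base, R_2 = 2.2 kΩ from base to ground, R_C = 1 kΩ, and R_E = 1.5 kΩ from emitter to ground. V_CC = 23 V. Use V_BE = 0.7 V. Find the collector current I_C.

I_C ≈ 1.5 mA

Thevenize the base divider: V_Th = V_CC·R_2/(R_1+R_2) = 23×2.2/17.2 = 2.94 V, R_Th = R_1‖R_2 = 1.92 kΩ.
Base-emitter loop: V_Th = I_B·R_Th + V_BE + (β+1)I_B·R_E, so I_B = (2.94 − 0.7) / (1.92 + 101×1.5) = 0.0146 mA.
I_C = β·I_B = 100×0.0146 = 1.46 mA, and I_E = (β+1)I_B = 1.48 mA.
V_CE = V_CC − I_C·R_C − I_E·R_E = 23 − 1.46×1 − 1.48×1.5 = 19.3 V.
V_CE = 19.3 V > 0.2 V confirms active-region operation.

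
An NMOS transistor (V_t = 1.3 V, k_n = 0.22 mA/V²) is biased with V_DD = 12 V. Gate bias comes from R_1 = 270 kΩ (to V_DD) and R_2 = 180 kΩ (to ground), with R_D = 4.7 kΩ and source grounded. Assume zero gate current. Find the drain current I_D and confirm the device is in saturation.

V_G = V_DD·R_2/(R_1+R_2) = 12×180/450 = 4.8 V. With the source grounded, V_GS = V_G = 4.8 V.
Assume saturation: I_D = (k_n/2)(V_GS − V_t)² = (0.22/2)×(4.8 − 1.3)² = 0.11×3.5² = 1.35 mA.
V_DS = V_DD − I_D·R_D = 12 − 1.35×4.7 = 5.67 V.
Saturation requires V_DS ≥ V_GS − V_t = 3.5 V; 5.67 ≥ 3.5 ✓.

I_D ≈ 1.3 mA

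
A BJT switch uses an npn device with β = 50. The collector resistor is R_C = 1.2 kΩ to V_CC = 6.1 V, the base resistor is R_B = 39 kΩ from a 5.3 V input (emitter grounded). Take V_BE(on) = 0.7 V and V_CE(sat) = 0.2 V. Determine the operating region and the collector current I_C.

saturation; I_C ≈ 4.9 mA

Assume active: I_B = (5.3 − 0.7)/39 = 0.118 mA, giving I_C = β·I_B = 5.9 mA.
But then V_CE = 6.1 − 5.9×1.2 = -0.977 V < V_CE(sat) = 0.2 V — impossible in the active region.
So the transistor is saturated. With V_CE = 0.2 V, I_C = (V_CC − 0.2)/R_C = 5.9/1.2 = 4.92 mA.
Check: β·I_B = 5.9 mA > I_C = 4.92 mA, confirming saturation.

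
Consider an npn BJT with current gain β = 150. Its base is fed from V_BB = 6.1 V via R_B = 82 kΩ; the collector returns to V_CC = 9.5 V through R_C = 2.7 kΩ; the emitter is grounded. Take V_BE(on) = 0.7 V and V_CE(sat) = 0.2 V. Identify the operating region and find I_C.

Assume active: I_B = (6.1 − 0.7)/82 = 0.0659 mA, giving I_C = β·I_B = 9.88 mA.
But then V_CE = 9.5 − 9.88×2.7 = -17.2 V < V_CE(sat) = 0.2 V — impossible in the active region.
So the transistor is saturated. With V_CE = 0.2 V, I_C = (V_CC − 0.2)/R_C = 9.3/2.7 = 3.44 mA.
Check: β·I_B = 9.88 mA > I_C = 3.44 mA, confirming saturation.

saturation; I_C ≈ 3.4 mA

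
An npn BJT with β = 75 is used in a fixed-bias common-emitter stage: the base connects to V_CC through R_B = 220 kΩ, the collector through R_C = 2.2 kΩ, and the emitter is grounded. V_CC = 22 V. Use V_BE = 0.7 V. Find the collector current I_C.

I_C ≈ 7.3 mA

Base loop: V_CC = I_B·R_B + V_BE, so I_B = (22 − 0.7)/220 kΩ = 0.0968 mA.
In the active region I_C = β·I_B = 75 × 0.0968 = 7.26 mA.
Collector loop: V_CE = V_CC − I_C·R_C = 22 − 7.26×2.2 = 6.02 V.
Since V_CE = 6.02 V > V_CE(sat) ≈ 0.2 V, the transistor is in the active region as assumed.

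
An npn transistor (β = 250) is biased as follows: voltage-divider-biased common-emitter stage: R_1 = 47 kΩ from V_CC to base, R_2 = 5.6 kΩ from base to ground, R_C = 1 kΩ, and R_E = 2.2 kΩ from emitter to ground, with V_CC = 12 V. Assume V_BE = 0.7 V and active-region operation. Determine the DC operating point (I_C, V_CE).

Thevenize the base divider: V_Th = V_CC·R_2/(R_1+R_2) = 12×5.6/52.6 = 1.28 V, R_Th = R_1‖R_2 = 5 kΩ.
Base-emitter loop: V_Th = I_B·R_Th + V_BE + (β+1)I_B·R_E, so I_B = (1.28 − 0.7) / (5 + 251×2.2) = 0.00104 mA.
I_C = β·I_B = 250×0.00104 = 0.259 mA, and I_E = (β+1)I_B = 0.26 mA.
V_CE = V_CC − I_C·R_C − I_E·R_E = 12 − 0.259×1 − 0.26×2.2 = 11.2 V.
V_CE = 11.2 V > 0.2 V confirms active-region operation.

I_C ≈ 0.26 mA, V_CE ≈ 11 V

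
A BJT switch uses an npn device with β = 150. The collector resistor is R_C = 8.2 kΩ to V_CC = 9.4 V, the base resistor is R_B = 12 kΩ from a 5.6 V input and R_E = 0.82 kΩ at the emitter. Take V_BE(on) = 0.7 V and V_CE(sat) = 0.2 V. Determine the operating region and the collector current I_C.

Assume active: I_B = (5.6 − 0.7)/(12 + 151×0.82) = 0.0361 mA, I_C = β·I_B = 5.41 mA.
Then V_CE = 9.4 − 5.41×8.2 − 5.45×0.82 = -39.4 V < 0.2 V — the active assumption fails.
Re-solve with V_CE = 0.2 V. KCL at the emitter: V_E/R_E = (V_BB−0.7−V_E)/R_B + (V_CC−0.2−V_E)/R_C, giving V_E = 1.07 V.
I_C = (V_CC − 0.2 − V_E)/R_C = (9.2 − 1.07)/8.2 = 0.991 mA.
Check: I_B = (4.9 − 1.07)/12 = 0.319 mA, and β·I_B = 47.8 mA > I_C, confirming saturation.

saturation; I_C ≈ 0.99 mA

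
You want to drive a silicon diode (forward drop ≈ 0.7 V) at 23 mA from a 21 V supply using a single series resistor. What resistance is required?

R ≈ 0.88 kΩ

The resistor drops V_S − V_D = 21 − 0.7 = 20.3 V at 23 mA.
R = 20.3 V / 23 mA = 0.883 kΩ.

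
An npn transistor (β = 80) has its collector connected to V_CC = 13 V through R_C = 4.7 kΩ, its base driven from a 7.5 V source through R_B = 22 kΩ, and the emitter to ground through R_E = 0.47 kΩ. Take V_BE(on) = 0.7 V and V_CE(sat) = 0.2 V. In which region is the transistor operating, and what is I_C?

saturation; I_C ≈ 2.5 mA

Assume active: I_B = (7.5 − 0.7)/(22 + 81×0.47) = 0.113 mA, I_C = β·I_B = 9.06 mA.
Then V_CE = 13 − 9.06×4.7 − 9.17×0.47 = -33.9 V < 0.2 V — the active assumption fails.
Re-solve with V_CE = 0.2 V. KCL at the emitter: V_E/R_E = (V_BB−0.7−V_E)/R_B + (V_CC−0.2−V_E)/R_C, giving V_E = 1.27 V.
I_C = (V_CC − 0.2 − V_E)/R_C = (12.8 − 1.27)/4.7 = 2.45 mA.
Check: I_B = (6.8 − 1.27)/22 = 0.251 mA, and β·I_B = 20.1 mA > I_C, confirming saturation.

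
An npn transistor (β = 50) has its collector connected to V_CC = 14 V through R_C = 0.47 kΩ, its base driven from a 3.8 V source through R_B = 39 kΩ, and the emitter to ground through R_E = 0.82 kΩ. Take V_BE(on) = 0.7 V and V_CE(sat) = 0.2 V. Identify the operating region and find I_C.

Assume active. Base-emitter loop: I_B = (V_BB − V_BE)/(R_B + (β+1)R_E) = (3.8 − 0.7)/(39 + 51×0.82) = 0.0384 mA.
I_C = β·I_B = 50×0.0384 = 1.92 mA.
V_CE = V_CC − I_C·R_C − I_E·R_E = 14 − 1.92×0.47 − 1.96×0.82 = 11.5 V > V_CE(sat), so the active-region assumption holds.

active; I_C ≈ 1.9 mA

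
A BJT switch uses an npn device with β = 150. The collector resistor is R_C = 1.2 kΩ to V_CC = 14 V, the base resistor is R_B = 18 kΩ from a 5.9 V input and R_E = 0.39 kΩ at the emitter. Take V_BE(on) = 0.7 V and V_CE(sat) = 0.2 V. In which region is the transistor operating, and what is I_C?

Assume active: I_B = (5.9 − 0.7)/(18 + 151×0.39) = 0.0676 mA, I_C = β·I_B = 10.1 mA.
Then V_CE = 14 − 10.1×1.2 − 10.2×0.39 = -2.16 V < 0.2 V — the active assumption fails.
Re-solve with V_CE = 0.2 V. KCL at the emitter: V_E/R_E = (V_BB−0.7−V_E)/R_B + (V_CC−0.2−V_E)/R_C, giving V_E = 3.41 V.
I_C = (V_CC − 0.2 − V_E)/R_C = (13.8 − 3.41)/1.2 = 8.65 mA.
Check: I_B = (5.2 − 3.41)/18 = 0.0992 mA, and β·I_B = 14.9 mA > I_C, confirming saturation.

saturation; I_C ≈ 8.7 mA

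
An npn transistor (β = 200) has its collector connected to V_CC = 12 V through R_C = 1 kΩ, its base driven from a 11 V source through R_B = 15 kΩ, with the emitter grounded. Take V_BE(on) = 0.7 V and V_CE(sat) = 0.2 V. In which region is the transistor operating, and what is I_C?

saturation; I_C ≈ 12 mA

Assume active: I_B = (11 − 0.7)/15 = 0.687 mA, giving I_C = β·I_B = 137 mA.
But then V_CE = 12 − 137×1 = -125 V < V_CE(sat) = 0.2 V — impossible in the active region.
So the transistor is saturated. With V_CE = 0.2 V, I_C = (V_CC − 0.2)/R_C = 11.8/1 = 11.8 mA.
Check: β·I_B = 137 mA > I_C = 11.8 mA, confirming saturation.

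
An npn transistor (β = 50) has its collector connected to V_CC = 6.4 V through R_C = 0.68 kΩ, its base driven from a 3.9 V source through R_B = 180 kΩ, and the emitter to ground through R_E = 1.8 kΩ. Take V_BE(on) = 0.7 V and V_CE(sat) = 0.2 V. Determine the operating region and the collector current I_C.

active; I_C ≈ 0.59 mA

Assume active. Base-emitter loop: I_B = (V_BB − V_BE)/(R_B + (β+1)R_E) = (3.9 − 0.7)/(180 + 51×1.8) = 0.0118 mA.
I_C = β·I_B = 50×0.0118 = 0.589 mA.
V_CE = V_CC − I_C·R_C − I_E·R_E = 6.4 − 0.589×0.68 − 0.6×1.8 = 4.92 V > V_CE(sat), so the active-region assumption holds.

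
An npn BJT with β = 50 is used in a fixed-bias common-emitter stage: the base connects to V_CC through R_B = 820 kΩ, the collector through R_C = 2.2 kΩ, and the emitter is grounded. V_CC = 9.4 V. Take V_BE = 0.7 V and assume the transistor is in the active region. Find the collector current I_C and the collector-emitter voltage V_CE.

I_C ≈ 0.53 mA, V_CE ≈ 8.2 V

Base loop: V_CC = I_B·R_B + V_BE, so I_B = (9.4 − 0.7)/820 kΩ = 0.0106 mA.
In the active region I_C = β·I_B = 50 × 0.0106 = 0.53 mA.
Collector loop: V_CE = V_CC − I_C·R_C = 9.4 − 0.53×2.2 = 8.23 V.
Since V_CE = 8.23 V > V_CE(sat) ≈ 0.2 V, the transistor is in the active region as assumed.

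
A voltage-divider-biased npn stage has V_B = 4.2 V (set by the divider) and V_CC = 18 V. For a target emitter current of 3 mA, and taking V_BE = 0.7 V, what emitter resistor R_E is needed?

R_E ≈ 1.2 kΩ

V_E = V_B − V_BE = 4.2 − 0.7 = 3.5 V.
R_E = V_E / I_E = 3.5 / 3 = 1.17 kΩ.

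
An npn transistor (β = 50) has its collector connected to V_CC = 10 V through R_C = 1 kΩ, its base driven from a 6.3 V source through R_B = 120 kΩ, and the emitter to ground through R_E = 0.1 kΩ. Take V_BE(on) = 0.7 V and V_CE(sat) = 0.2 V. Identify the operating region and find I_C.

Assume active. Base-emitter loop: I_B = (V_BB − V_BE)/(R_B + (β+1)R_E) = (6.3 − 0.7)/(120 + 51×0.1) = 0.0448 mA.
I_C = β·I_B = 50×0.0448 = 2.24 mA.
V_CE = V_CC − I_C·R_C − I_E·R_E = 10 − 2.24×1 − 2.28×0.1 = 7.53 V > V_CE(sat), so the active-region assumption holds.

active; I_C ≈ 2.2 mA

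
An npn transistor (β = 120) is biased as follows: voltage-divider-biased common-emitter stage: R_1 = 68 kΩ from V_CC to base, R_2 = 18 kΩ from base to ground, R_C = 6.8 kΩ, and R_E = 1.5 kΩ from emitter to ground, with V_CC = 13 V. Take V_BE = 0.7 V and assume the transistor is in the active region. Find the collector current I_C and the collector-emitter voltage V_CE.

Thevenize the base divider: V_Th = V_CC·R_2/(R_1+R_2) = 13×18/86 = 2.72 V, R_Th = R_1‖R_2 = 14.2 kΩ.
Base-emitter loop: V_Th = I_B·R_Th + V_BE + (β+1)I_B·R_E, so I_B = (2.72 − 0.7) / (14.2 + 121×1.5) = 0.0103 mA.
I_C = β·I_B = 120×0.0103 = 1.24 mA, and I_E = (β+1)I_B = 1.25 mA.
V_CE = V_CC − I_C·R_C − I_E·R_E = 13 − 1.24×6.8 − 1.25×1.5 = 2.7 V.
V_CE = 2.7 V > 0.2 V confirms active-region operation.

I_C ≈ 1.2 mA, V_CE ≈ 2.7 V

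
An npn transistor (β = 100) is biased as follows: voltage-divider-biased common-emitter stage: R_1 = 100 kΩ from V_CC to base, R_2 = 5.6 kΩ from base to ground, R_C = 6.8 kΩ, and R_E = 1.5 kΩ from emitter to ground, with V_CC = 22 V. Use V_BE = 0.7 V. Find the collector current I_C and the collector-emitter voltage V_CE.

I_C ≈ 0.3 mA, V_CE ≈ 20 V

Thevenize the base divider: V_Th = V_CC·R_2/(R_1+R_2) = 22×5.6/106 = 1.17 V, R_Th = R_1‖R_2 = 5.3 kΩ.
Base-emitter loop: V_Th = I_B·R_Th + V_BE + (β+1)I_B·R_E, so I_B = (1.17 − 0.7) / (5.3 + 101×1.5) = 0.00298 mA.
I_C = β·I_B = 100×0.00298 = 0.298 mA, and I_E = (β+1)I_B = 0.301 mA.
V_CE = V_CC − I_C·R_C − I_E·R_E = 22 − 0.298×6.8 − 0.301×1.5 = 19.5 V.
V_CE = 19.5 V > 0.2 V confirms active-region operation.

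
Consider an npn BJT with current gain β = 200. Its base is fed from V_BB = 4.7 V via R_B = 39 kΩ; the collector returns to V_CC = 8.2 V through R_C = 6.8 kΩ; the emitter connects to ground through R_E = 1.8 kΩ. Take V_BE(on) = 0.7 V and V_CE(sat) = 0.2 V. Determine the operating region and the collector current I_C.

Assume active: I_B = (4.7 − 0.7)/(39 + 201×1.8) = 0.00998 mA, I_C = β·I_B = 2 mA.
Then V_CE = 8.2 − 2×6.8 − 2.01×1.8 = -8.98 V < 0.2 V — the active assumption fails.
Re-solve with V_CE = 0.2 V. KCL at the emitter: V_E/R_E = (V_BB−0.7−V_E)/R_B + (V_CC−0.2−V_E)/R_C, giving V_E = 1.76 V.
I_C = (V_CC − 0.2 − V_E)/R_C = (8 − 1.76)/6.8 = 0.918 mA.
Check: I_B = (4 − 1.76)/39 = 0.0575 mA, and β·I_B = 11.5 mA > I_C, confirming saturation.

saturation; I_C ≈ 0.92 mA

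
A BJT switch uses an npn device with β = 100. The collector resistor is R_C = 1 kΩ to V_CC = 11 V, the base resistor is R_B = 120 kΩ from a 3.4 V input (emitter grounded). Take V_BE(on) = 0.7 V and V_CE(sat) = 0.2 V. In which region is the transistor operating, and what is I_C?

active; I_C ≈ 2.3 mA

Assume active. Base-emitter loop: I_B = (V_BB − V_BE)/R_B = (3.4 − 0.7)/120 = 0.0225 mA.
I_C = β·I_B = 100×0.0225 = 2.25 mA.
V_CE = V_CC − I_C·R_C = 11 − 2.25×1 = 8.75 V > V_CE(sat), so the active-region assumption holds.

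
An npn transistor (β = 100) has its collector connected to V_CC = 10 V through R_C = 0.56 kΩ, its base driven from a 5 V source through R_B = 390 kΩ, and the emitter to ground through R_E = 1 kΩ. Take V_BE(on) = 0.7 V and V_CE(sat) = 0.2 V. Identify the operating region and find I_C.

active; I_C ≈ 0.88 mA

Assume active. Base-emitter loop: I_B = (V_BB − V_BE)/(R_B + (β+1)R_E) = (5 − 0.7)/(390 + 101×1) = 0.00876 mA.
I_C = β·I_B = 100×0.00876 = 0.876 mA.
V_CE = V_CC − I_C·R_C − I_E·R_E = 10 − 0.876×0.56 − 0.885×1 = 8.63 V > V_CE(sat), so the active-region assumption holds.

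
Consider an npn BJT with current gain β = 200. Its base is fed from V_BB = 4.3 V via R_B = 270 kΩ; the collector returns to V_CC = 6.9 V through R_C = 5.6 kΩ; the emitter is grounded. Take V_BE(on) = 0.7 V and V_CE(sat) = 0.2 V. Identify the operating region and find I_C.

saturation; I_C ≈ 1.2 mA

Assume active: I_B = (4.3 − 0.7)/270 = 0.0133 mA, giving I_C = β·I_B = 2.67 mA.
But then V_CE = 6.9 − 2.67×5.6 = -8.03 V < V_CE(sat) = 0.2 V — impossible in the active region.
So the transistor is saturated. With V_CE = 0.2 V, I_C = (V_CC − 0.2)/R_C = 6.7/5.6 = 1.2 mA.
Check: β·I_B = 2.67 mA > I_C = 1.2 mA, confirming saturation.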